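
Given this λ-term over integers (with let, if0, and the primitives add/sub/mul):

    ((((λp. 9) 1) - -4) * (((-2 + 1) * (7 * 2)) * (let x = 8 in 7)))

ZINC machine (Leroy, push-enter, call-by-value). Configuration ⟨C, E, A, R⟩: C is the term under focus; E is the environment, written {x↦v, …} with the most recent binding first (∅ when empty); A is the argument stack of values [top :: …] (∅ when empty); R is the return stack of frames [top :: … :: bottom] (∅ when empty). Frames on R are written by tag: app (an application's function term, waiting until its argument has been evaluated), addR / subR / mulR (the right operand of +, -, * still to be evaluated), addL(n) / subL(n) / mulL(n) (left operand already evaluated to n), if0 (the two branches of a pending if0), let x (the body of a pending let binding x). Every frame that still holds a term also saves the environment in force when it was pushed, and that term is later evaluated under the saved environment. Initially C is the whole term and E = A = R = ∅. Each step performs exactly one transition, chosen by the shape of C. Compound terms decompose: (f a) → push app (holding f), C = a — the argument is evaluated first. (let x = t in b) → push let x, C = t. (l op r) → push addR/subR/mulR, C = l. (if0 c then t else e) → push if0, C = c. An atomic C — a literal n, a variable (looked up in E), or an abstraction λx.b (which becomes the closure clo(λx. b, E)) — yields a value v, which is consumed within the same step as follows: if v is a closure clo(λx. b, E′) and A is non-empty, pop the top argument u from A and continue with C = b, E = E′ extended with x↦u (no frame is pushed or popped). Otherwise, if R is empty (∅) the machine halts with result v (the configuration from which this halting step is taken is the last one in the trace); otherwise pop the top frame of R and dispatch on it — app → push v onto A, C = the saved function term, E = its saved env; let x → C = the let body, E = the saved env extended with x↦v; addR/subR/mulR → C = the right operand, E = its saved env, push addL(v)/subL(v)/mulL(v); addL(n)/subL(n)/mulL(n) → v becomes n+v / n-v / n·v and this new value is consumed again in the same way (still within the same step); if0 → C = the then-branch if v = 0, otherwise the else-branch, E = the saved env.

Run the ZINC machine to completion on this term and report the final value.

Answer: -1274

Execution trace:
t=0: ⟨C=((((λp. 9) 1) - -4) * (((-2 + 1) * (7 * 2)) * (let x = 8 in 7))); E=∅; A=∅; R=∅⟩
t=1: ⟨C=(((λp. 9) 1) - -4); E=∅; A=∅; R=[mulR]⟩
t=2: ⟨C=((λp. 9) 1); E=∅; A=∅; R=[subR :: mulR]⟩
t=3: ⟨C=1; E=∅; A=∅; R=[app :: subR :: mulR]⟩
t=4: ⟨C=(λp. 9); E=∅; A=[1]; R=[subR :: mulR]⟩
t=5: ⟨C=9; E={p↦1}; A=∅; R=[subR :: mulR]⟩
t=6: ⟨C=-4; E=∅; A=∅; R=[subL(9) :: mulR]⟩
t=7: ⟨C=(((-2 + 1) * (7 * 2)) * (let x = 8 in 7)); E=∅; A=∅; R=[mulL(13)]⟩
t=8: ⟨C=((-2 + 1) * (7 * 2)); E=∅; A=∅; R=[mulR :: mulL(13)]⟩
t=9: ⟨C=(-2 + 1); E=∅; A=∅; R=[mulR :: mulR :: mulL(13)]⟩
t=10: ⟨C=-2; E=∅; A=∅; R=[addR :: mulR :: mulR :: mulL(13)]⟩
t=11: ⟨C=1; E=∅; A=∅; R=[addL(-2) :: mulR :: mulR :: mulL(13)]⟩
t=12: ⟨C=(7 * 2); E=∅; A=∅; R=[mulL(-1) :: mulR :: mulL(13)]⟩
t=13: ⟨C=7; E=∅; A=∅; R=[mulR :: mulL(-1) :: mulR :: mulL(13)]⟩
t=14: ⟨C=2; E=∅; A=∅; R=[mulL(7) :: mulL(-1) :: mulR :: mulL(13)]⟩
t=15: ⟨C=(let x = 8 in 7); E=∅; A=∅; R=[mulL(-14) :: mulL(13)]⟩
t=16: ⟨C=8; E=∅; A=∅; R=[let x :: mulL(-14) :: mulL(13)]⟩
t=17: ⟨C=7; E={x↦8}; A=∅; R=[mulL(-14) :: mulL(13)]⟩
→ final value -1274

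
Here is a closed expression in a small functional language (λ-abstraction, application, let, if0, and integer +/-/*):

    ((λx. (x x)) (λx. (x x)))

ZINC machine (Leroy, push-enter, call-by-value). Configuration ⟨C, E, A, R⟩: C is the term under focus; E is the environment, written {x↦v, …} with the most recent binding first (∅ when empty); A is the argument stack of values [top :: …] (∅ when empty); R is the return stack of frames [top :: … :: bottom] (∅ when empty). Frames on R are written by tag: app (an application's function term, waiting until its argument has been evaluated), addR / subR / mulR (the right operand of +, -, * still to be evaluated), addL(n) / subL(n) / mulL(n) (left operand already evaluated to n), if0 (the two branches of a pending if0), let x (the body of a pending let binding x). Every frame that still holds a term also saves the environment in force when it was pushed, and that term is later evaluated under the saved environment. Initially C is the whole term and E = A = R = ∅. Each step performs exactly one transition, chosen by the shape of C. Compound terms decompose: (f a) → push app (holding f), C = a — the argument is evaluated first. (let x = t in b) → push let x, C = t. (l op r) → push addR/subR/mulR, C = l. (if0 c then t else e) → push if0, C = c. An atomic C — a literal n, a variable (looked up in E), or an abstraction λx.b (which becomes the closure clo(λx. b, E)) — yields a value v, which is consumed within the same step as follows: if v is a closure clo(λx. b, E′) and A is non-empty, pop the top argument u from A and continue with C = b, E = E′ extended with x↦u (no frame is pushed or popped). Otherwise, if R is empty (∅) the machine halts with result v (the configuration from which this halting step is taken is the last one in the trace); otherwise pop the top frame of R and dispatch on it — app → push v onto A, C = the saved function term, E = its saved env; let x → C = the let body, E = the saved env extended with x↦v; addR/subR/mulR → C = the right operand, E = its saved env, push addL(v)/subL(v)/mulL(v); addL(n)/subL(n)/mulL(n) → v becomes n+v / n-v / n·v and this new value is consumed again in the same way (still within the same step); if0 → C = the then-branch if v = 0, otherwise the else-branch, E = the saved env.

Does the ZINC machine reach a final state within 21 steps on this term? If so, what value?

t=0: <C=((λx. (x x)) (λx. (x x))), E=∅, A=∅, R=∅>
t=1: <C=(λx. (x x)), E=∅, A=∅, R=[app]>
t=2: <C=(λx. (x x)), E=∅, A=[clo(λx. (x x), ∅)], R=∅>
t=3: <C=(x x), E={x↦clo(λx. (x x), ∅)}, A=∅, R=∅>
t=4: <C=x, E={x↦clo(λx. (x x), ∅)}, A=∅, R=[app]>
t=5: <C=x, E={x↦clo(λx. (x x), ∅)}, A=[clo(λx. (x x), ∅)], R=∅>
… configuration repeats with period 3 (steps 3–5 recur indefinitely) …

Answer: DIVERGES (no final state within 21 steps)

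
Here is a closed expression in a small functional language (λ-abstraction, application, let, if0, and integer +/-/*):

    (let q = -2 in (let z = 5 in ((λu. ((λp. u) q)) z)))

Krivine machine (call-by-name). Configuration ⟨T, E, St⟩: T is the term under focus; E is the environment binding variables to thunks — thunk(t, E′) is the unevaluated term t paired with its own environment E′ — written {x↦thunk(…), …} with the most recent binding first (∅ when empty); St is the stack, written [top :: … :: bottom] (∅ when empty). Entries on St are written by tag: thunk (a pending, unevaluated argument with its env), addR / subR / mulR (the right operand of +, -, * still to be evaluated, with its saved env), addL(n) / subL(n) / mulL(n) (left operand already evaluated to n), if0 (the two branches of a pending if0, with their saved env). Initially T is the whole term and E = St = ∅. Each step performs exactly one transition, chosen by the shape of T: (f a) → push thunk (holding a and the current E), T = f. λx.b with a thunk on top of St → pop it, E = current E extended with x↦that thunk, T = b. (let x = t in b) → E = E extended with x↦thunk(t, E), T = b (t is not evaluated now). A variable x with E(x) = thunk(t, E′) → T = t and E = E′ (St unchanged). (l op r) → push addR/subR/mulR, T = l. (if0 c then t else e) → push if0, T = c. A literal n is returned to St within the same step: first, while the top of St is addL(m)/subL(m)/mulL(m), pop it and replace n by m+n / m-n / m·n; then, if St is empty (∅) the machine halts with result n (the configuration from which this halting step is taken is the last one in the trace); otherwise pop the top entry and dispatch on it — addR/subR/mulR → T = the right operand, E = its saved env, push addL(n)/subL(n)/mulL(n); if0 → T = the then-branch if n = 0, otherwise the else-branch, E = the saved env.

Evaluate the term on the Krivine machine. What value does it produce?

[0] [T=(let q = -2 in (let z = 5 in ((λu. ((λp. u) q)) z))) | E=∅ | St=∅]
[1] [T=(let z = 5 in ((λu. ((λp. u) q)) z)) | E={q↦thunk(-2, ∅)} | St=∅]
[2] [T=((λu. ((λp. u) q)) z) | E={z↦thunk(5, {q↦thunk(-2, ∅)}), q↦thunk(-2, ∅)} | St=∅]
[3] [T=(λu. ((λp. u) q)) | E={z↦thunk(5, {q↦thunk(-2, ∅)}), q↦thunk(-2, ∅)} | St=[thunk]]
[4] [T=((λp. u) q) | E={u↦thunk(z, {z↦thunk(5, {q↦thunk(-2, ∅)}), q↦thunk(-2, ∅)}), z↦thunk(5, {q↦thunk(-2, ∅)}), q↦thunk(-2, ∅)} | St=∅]
[5] [T=(λp. u) | E={u↦thunk(z, {z↦thunk(5, {q↦thunk(-2, ∅)}), q↦thunk(-2, ∅)}), z↦thunk(5, {q↦thunk(-2, ∅)}), q↦thunk(-2, ∅)} | St=[thunk]]
[6] [T=u | E={p↦thunk(q, {u↦thunk(z, {z↦thunk(5, {q↦thunk(-2, ∅)}), q↦thunk(-2, ∅)}), z↦thunk(5, {q↦thunk(-2, ∅)}), q↦thunk(-2, ∅)}), u↦thunk(z, {z↦thunk(5, {q↦thunk(-2, ∅)}), q↦thunk(-2, ∅)}), z↦thunk(5, {q↦thunk(-2, ∅)}), q↦thunk(-2, ∅)} | St=∅]
[7] [T=z | E={z↦thunk(5, {q↦thunk(-2, ∅)}), q↦thunk(-2, ∅)} | St=∅]
[8] [T=5 | E={q↦thunk(-2, ∅)} | St=∅]
→ final value 5

Answer: 5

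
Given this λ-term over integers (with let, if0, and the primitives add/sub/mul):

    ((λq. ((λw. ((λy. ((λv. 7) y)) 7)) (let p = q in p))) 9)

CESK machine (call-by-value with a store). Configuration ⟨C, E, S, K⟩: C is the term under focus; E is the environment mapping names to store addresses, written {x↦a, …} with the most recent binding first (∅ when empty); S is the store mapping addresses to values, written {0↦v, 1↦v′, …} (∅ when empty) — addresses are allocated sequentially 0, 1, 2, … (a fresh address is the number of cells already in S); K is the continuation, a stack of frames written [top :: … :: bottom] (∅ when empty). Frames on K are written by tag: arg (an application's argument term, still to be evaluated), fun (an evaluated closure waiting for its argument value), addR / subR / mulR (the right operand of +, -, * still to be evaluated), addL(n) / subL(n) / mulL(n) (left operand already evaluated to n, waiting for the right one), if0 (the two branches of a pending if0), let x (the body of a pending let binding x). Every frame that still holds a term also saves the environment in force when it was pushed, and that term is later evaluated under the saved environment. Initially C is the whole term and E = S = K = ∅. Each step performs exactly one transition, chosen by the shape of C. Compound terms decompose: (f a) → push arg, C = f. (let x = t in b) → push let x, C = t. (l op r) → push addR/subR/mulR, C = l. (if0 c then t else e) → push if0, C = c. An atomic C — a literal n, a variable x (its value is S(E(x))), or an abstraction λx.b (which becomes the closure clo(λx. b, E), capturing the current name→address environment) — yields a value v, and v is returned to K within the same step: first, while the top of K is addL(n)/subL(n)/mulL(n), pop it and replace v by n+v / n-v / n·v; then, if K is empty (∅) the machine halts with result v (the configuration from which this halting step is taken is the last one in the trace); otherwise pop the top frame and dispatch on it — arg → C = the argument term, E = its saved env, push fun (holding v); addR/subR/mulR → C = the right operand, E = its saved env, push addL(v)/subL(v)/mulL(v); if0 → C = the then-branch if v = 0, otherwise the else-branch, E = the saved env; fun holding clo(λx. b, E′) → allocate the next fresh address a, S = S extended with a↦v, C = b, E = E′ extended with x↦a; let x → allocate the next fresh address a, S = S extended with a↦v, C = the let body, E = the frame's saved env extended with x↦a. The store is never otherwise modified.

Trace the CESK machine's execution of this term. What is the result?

Answer: 7

Machine steps:
t=0: <C=((λq. ((λw. ((λy. ((λv. 7) y)) 7)) (let p = q in p))) 9), E=∅, S=∅, K=∅>
t=1: <C=(λq. ((λw. ((λy. ((λv. 7) y)) 7)) (let p = q in p))), E=∅, S=∅, K=[arg]>
t=2: <C=9, E=∅, S=∅, K=[fun]>
t=3: <C=((λw. ((λy. ((λv. 7) y)) 7)) (let p = q in p)), E={q↦0}, S={0↦9}, K=∅>
t=4: <C=(λw. ((λy. ((λv. 7) y)) 7)), E={q↦0}, S={0↦9}, K=[arg]>
t=5: <C=(let p = q in p), E={q↦0}, S={0↦9}, K=[fun]>
t=6: <C=q, E={q↦0}, S={0↦9}, K=[let p :: fun]>
t=7: <C=p, E={p↦1, q↦0}, S={0↦9, 1↦9}, K=[fun]>
t=8: <C=((λy. ((λv. 7) y)) 7), E={w↦2, q↦0}, S={0↦9, 1↦9, 2↦9}, K=∅>
t=9: <C=(λy. ((λv. 7) y)), E={w↦2, q↦0}, S={0↦9, 1↦9, 2↦9}, K=[arg]>
t=10: <C=7, E={w↦2, q↦0}, S={0↦9, 1↦9, 2↦9}, K=[fun]>
t=11: <C=((λv. 7) y), E={y↦3, w↦2, q↦0}, S={0↦9, 1↦9, 2↦9, 3↦7}, K=∅>
t=12: <C=(λv. 7), E={y↦3, w↦2, q↦0}, S={0↦9, 1↦9, 2↦9, 3↦7}, K=[arg]>
t=13: <C=y, E={y↦3, w↦2, q↦0}, S={0↦9, 1↦9, 2↦9, 3↦7}, K=[fun]>
t=14: <C=7, E={v↦4, y↦3, w↦2, q↦0}, S={0↦9, 1↦9, 2↦9, 3↦7, 4↦7}, K=∅>
→ final value 7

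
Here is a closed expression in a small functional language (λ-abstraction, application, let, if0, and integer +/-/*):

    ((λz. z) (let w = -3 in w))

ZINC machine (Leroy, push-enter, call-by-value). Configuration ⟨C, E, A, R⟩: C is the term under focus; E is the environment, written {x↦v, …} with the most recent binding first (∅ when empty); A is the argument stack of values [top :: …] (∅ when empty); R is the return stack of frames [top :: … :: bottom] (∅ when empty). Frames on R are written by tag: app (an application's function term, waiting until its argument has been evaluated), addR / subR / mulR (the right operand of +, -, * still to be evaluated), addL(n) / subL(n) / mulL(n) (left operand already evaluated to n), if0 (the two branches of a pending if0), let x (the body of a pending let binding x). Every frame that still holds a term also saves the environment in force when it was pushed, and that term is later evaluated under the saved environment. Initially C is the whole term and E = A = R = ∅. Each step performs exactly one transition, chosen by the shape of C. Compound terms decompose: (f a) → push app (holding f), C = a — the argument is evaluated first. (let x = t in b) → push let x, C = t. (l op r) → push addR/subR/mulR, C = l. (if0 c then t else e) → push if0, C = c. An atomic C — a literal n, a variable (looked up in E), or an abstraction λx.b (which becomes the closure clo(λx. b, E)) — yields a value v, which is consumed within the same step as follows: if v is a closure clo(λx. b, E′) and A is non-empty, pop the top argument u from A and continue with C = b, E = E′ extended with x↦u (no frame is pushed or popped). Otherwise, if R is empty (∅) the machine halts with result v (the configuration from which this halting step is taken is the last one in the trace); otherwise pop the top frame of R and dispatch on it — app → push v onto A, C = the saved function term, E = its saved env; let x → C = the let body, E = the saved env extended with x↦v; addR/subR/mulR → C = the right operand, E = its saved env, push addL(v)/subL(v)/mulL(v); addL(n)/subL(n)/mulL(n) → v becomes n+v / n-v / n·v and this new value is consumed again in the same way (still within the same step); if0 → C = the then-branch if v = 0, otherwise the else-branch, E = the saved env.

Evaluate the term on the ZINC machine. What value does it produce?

Answer: -3

Derivation:
t=0: <C=((λz. z) (let w = -3 in w)), E=∅, A=∅, R=∅>
t=1: <C=(let w = -3 in w), E=∅, A=∅, R=[app]>
t=2: <C=-3, E=∅, A=∅, R=[let w :: app]>
t=3: <C=w, E={w↦-3}, A=∅, R=[app]>
t=4: <C=(λz. z), E=∅, A=[-3], R=∅>
t=5: <C=z, E={z↦-3}, A=∅, R=∅>
→ final value -3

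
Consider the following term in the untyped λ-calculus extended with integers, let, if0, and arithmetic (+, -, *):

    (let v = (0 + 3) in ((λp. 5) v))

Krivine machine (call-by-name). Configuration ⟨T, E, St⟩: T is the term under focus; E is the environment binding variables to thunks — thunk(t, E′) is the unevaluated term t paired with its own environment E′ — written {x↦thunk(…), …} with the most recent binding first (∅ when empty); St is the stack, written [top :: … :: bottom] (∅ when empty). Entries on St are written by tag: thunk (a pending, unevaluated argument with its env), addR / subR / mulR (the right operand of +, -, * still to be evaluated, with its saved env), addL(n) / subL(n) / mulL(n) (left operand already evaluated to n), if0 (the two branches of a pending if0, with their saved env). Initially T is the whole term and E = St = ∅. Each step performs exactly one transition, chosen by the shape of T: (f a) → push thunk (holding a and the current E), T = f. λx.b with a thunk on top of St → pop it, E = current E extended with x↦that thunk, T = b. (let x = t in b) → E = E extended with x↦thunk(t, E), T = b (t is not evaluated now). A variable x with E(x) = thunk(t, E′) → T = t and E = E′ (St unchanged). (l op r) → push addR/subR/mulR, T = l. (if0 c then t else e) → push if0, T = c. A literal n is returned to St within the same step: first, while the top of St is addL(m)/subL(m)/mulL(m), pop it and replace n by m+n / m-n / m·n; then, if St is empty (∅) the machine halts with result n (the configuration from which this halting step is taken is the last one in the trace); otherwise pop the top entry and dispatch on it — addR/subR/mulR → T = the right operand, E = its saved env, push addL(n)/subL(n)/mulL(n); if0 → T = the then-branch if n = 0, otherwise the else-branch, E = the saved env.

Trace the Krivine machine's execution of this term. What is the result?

t=0: <T=(let v = (0 + 3) in ((λp. 5) v)), E=∅, St=∅>
t=1: <T=((λp. 5) v), E={v↦thunk((0 + 3), ∅)}, St=∅>
t=2: <T=(λp. 5), E={v↦thunk((0 + 3), ∅)}, St=[thunk]>
t=3: <T=5, E={p↦thunk(v, {v↦thunk((0 + 3), ∅)}), v↦thunk((0 + 3), ∅)}, St=∅>
→ final value 5

Answer: 5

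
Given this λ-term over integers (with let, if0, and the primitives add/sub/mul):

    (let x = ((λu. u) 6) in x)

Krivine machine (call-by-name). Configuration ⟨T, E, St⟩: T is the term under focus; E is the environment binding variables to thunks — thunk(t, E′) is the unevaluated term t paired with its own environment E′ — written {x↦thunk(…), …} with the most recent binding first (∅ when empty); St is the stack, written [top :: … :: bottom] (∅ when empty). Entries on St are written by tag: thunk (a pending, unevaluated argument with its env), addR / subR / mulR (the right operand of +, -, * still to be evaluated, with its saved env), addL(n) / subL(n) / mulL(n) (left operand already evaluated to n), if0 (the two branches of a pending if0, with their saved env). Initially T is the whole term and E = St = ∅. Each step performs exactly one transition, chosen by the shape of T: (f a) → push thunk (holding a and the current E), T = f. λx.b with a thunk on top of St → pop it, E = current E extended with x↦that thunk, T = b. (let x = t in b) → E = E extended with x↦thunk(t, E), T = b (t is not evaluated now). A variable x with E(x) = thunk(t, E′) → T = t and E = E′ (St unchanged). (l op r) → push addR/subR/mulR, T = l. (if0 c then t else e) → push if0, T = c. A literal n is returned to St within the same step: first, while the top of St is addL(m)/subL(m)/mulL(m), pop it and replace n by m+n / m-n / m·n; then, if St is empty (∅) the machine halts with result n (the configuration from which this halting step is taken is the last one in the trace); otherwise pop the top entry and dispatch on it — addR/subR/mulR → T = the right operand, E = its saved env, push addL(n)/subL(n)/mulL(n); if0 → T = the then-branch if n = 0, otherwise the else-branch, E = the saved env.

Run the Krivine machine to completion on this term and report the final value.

Answer: 6

Machine steps:
0. <T=(let x = ((λu. u) 6) in x), E=∅, St=∅>
1. <T=x, E={x↦thunk(((λu. u) 6), ∅)}, St=∅>
2. <T=((λu. u) 6), E=∅, St=∅>
3. <T=(λu. u), E=∅, St=[thunk]>
4. <T=u, E={u↦thunk(6, ∅)}, St=∅>
5. <T=6, E=∅, St=∅>
→ final value 6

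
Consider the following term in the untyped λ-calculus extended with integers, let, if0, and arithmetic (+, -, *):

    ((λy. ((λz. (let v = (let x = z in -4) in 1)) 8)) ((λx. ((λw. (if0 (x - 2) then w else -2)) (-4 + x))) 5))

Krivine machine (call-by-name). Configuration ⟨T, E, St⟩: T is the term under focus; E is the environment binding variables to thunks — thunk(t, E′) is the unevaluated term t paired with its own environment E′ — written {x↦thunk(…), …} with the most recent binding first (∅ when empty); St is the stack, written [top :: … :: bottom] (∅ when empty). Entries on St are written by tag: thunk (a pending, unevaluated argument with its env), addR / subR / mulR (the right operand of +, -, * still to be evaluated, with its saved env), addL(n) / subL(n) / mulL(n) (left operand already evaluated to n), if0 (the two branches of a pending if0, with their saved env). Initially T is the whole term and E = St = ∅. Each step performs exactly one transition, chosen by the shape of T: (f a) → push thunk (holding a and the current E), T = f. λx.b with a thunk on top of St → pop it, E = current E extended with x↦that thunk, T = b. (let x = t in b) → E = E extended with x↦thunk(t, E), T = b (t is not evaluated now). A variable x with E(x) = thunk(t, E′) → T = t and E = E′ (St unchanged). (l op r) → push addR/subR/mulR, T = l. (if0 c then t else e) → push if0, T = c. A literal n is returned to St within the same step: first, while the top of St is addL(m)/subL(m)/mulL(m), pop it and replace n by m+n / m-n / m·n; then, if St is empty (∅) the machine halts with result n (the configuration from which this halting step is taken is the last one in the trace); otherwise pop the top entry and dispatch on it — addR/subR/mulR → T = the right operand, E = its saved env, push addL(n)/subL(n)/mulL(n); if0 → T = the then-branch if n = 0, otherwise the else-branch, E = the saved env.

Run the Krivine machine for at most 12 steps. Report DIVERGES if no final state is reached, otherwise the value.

[0] ⟨T=((λy. ((λz. (let v = (let x = z in -4) in 1)) 8)) ((λx. ((λw. (if0 (x - 2) then w else -2)) (-4 + x))) 5)); E=∅; St=∅⟩
[1] ⟨T=(λy. ((λz. (let v = (let x = z in -4) in 1)) 8)); E=∅; St=[thunk]⟩
[2] ⟨T=((λz. (let v = (let x = z in -4) in 1)) 8); E={y↦thunk(((λx. ((λw. (if0 (x - 2) then w else -2)) (-4 + x))) 5), ∅)}; St=∅⟩
[3] ⟨T=(λz. (let v = (let x = z in -4) in 1)); E={y↦thunk(((λx. ((λw. (if0 (x - 2) then w else -2)) (-4 + x))) 5), ∅)}; St=[thunk]⟩
[4] ⟨T=(let v = (let x = z in -4) in 1); E={z↦thunk(8, {y↦thunk(((λx. ((λw. (if0 (x - 2) then w else -2)) (-4 + x))) 5), ∅)}), y↦thunk(((λx. ((λw. (if0 (x - 2) then w else -2)) (-4 + x))) 5), ∅)}; St=∅⟩
[5] ⟨T=1; E={v↦thunk((let x = z in -4), {z↦thunk(8, {y↦thunk(((λx. ((λw. (if0 (x - 2) then w else -2)) (-4 + x))) 5), ∅)}), y↦thunk(((λx. ((λw. (if0 (x - 2) then w else -2)) (-4 + x))) 5), ∅)}), z↦thunk(8, {y↦thunk(((λx. ((λw. (if0 (x - 2) then w else -2)) (-4 + x))) 5), ∅)}), y↦thunk(((λx. ((λw. (if0 (x - 2) then w else -2)) (-4 + x))) 5), ∅)}; St=∅⟩
→ final value 1

Answer: 1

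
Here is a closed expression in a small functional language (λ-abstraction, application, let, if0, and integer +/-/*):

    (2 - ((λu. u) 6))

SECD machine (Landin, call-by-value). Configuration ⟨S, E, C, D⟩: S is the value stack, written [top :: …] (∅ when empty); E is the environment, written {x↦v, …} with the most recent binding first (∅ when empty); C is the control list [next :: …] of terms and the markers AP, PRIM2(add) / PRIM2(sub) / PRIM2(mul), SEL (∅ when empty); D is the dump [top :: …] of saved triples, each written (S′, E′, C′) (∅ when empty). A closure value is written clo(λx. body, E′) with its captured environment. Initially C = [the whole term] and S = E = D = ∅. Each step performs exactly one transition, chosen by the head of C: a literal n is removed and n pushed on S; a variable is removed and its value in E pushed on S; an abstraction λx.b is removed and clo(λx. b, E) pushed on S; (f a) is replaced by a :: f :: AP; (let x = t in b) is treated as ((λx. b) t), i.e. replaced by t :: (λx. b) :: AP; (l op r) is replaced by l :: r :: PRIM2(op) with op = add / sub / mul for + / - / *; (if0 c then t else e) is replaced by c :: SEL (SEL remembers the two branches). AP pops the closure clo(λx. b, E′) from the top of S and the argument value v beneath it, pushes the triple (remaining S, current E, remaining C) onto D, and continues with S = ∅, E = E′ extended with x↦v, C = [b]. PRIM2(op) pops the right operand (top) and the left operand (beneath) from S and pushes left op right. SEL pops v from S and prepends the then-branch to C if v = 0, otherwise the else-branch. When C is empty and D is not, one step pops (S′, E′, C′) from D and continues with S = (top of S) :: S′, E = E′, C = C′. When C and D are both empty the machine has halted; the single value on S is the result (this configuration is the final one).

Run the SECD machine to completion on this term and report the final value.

0. [S=∅ | E=∅ | C=[(2 - ((λu. u) 6))] | D=∅]
1. [S=∅ | E=∅ | C=[2 :: ((λu. u) 6) :: PRIM2(sub)] | D=∅]
2. [S=[2] | E=∅ | C=[((λu. u) 6) :: PRIM2(sub)] | D=∅]
3. [S=[2] | E=∅ | C=[6 :: (λu. u) :: AP :: PRIM2(sub)] | D=∅]
4. [S=[6 :: 2] | E=∅ | C=[(λu. u) :: AP :: PRIM2(sub)] | D=∅]
5. [S=[clo(λu. u, ∅) :: 6 :: 2] | E=∅ | C=[AP :: PRIM2(sub)] | D=∅]
6. [S=∅ | E={u↦6} | C=[u] | D=[([2], ∅, [PRIM2(sub)])]]
7. [S=[6] | E={u↦6} | C=∅ | D=[([2], ∅, [PRIM2(sub)])]]
8. [S=[6 :: 2] | E=∅ | C=[PRIM2(sub)] | D=∅]
9. [S=[-4] | E=∅ | C=∅ | D=∅]
→ final value -4

Answer: -4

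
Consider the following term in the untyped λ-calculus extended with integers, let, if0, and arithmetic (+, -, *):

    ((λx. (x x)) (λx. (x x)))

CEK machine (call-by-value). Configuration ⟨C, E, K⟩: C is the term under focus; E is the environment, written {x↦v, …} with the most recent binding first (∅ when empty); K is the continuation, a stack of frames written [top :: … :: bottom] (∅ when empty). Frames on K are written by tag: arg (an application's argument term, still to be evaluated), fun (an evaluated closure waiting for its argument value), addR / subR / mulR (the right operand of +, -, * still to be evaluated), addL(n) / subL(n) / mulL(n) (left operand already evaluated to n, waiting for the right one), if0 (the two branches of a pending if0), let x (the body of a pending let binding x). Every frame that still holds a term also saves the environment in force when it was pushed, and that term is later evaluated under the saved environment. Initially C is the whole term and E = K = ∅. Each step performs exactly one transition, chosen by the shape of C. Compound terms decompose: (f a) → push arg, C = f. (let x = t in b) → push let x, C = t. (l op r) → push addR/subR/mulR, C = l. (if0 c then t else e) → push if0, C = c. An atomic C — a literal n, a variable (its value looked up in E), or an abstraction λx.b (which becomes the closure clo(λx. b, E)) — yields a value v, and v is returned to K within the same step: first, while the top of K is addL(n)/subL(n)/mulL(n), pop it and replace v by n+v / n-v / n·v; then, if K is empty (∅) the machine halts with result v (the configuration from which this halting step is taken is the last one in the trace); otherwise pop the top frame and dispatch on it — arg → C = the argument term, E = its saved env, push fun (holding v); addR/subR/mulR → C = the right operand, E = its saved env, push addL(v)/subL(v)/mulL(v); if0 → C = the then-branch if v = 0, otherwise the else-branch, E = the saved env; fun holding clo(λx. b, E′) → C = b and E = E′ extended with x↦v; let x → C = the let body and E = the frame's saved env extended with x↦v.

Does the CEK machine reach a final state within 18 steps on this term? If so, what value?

Answer: DIVERGES (no final state within 18 steps)

Derivation:
0. <C=((λx. (x x)) (λx. (x x))), E=∅, K=∅>
1. <C=(λx. (x x)), E=∅, K=[arg]>
2. <C=(λx. (x x)), E=∅, K=[fun]>
3. <C=(x x), E={x↦clo(λx. (x x), ∅)}, K=∅>
4. <C=x, E={x↦clo(λx. (x x), ∅)}, K=[arg]>
5. <C=x, E={x↦clo(λx. (x x), ∅)}, K=[fun]>
… configuration repeats with period 3 (steps 3–5 recur indefinitely) …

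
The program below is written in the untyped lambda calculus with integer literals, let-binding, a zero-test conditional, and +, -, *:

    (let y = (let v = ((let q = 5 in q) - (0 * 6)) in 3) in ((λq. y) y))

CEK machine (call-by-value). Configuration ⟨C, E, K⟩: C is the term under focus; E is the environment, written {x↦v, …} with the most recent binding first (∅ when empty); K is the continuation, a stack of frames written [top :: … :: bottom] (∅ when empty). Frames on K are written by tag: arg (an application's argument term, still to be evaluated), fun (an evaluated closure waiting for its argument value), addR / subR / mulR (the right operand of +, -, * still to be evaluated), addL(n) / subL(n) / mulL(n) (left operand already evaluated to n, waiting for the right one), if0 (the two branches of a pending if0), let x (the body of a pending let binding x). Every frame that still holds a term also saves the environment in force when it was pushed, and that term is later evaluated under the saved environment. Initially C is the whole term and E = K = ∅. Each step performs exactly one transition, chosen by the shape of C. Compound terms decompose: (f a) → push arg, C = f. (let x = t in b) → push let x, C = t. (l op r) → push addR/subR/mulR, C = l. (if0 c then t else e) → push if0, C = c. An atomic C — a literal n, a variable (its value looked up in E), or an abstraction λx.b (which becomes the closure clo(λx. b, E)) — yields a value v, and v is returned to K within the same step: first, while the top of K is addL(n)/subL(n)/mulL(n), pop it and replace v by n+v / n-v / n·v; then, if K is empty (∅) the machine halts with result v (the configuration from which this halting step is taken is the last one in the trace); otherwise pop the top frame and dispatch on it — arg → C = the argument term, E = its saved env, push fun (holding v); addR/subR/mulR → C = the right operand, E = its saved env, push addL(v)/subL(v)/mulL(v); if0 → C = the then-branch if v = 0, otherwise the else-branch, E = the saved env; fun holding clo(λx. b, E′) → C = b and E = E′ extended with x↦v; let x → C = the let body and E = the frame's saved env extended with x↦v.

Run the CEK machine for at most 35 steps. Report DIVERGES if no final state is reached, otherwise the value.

0. [C=(let y = (let v = ((let q = 5 in q) - (0 * 6)) in 3) in ((λq. y) y)) | E=∅ | K=∅]
1. [C=(let v = ((let q = 5 in q) - (0 * 6)) in 3) | E=∅ | K=[let y]]
2. [C=((let q = 5 in q) - (0 * 6)) | E=∅ | K=[let v :: let y]]
3. [C=(let q = 5 in q) | E=∅ | K=[subR :: let v :: let y]]
4. [C=5 | E=∅ | K=[let q :: subR :: let v :: let y]]
5. [C=q | E={q↦5} | K=[subR :: let v :: let y]]
6. [C=(0 * 6) | E=∅ | K=[subL(5) :: let v :: let y]]
7. [C=0 | E=∅ | K=[mulR :: subL(5) :: let v :: let y]]
8. [C=6 | E=∅ | K=[mulL(0) :: subL(5) :: let v :: let y]]
9. [C=3 | E={v↦5} | K=[let y]]
10. [C=((λq. y) y) | E={y↦3} | K=∅]
11. [C=(λq. y) | E={y↦3} | K=[arg]]
12. [C=y | E={y↦3} | K=[fun]]
13. [C=y | E={q↦3, y↦3} | K=∅]
→ final value 3

Answer: 3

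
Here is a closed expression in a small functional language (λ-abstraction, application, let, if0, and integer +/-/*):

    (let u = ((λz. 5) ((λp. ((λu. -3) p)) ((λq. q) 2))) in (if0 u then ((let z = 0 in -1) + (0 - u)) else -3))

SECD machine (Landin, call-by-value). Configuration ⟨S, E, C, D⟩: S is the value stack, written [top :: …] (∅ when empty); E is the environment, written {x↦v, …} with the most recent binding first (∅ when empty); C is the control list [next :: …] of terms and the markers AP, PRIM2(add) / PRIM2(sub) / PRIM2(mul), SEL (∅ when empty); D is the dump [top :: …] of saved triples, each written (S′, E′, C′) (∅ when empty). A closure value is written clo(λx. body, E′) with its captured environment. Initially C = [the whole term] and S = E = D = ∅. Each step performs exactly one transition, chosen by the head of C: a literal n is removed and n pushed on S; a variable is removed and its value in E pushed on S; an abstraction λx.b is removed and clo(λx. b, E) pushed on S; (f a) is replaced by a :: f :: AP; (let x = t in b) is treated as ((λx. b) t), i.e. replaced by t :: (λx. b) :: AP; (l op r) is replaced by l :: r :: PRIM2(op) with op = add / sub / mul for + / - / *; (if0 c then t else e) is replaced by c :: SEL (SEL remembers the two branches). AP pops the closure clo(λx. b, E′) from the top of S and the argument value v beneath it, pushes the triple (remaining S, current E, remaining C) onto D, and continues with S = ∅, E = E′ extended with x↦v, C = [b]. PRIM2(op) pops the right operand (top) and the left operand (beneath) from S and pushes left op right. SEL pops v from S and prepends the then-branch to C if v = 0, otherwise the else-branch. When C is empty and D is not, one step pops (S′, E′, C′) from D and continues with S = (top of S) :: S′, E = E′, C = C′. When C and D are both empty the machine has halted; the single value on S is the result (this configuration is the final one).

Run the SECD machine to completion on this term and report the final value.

t=0: [S=∅ | E=∅ | C=[(let u = ((λz. 5) ((λp. ((λu. -3) p)) ((λq. q) 2))) in (if0 u then ((let z = 0 in -1) + (0 - u)) else -3))] | D=∅]
t=1: [S=∅ | E=∅ | C=[((λz. 5) ((λp. ((λu. -3) p)) ((λq. q) 2))) :: (λu. (if0 u then ((let z = 0 in -1) + (0 - u)) else -3)) :: AP] | D=∅]
t=2: [S=∅ | E=∅ | C=[((λp. ((λu. -3) p)) ((λq. q) 2)) :: (λz. 5) :: AP :: (λu. (if0 u then ((let z = 0 in -1) + (0 - u)) else -3)) :: AP] | D=∅]
t=3: [S=∅ | E=∅ | C=[((λq. q) 2) :: (λp. ((λu. -3) p)) :: AP :: (λz. 5) :: AP :: (λu. (if0 u then ((let z = 0 in -1) + (0 - u)) else -3)) :: AP] | D=∅]
t=4: [S=∅ | E=∅ | C=[2 :: (λq. q) :: AP :: (λp. ((λu. -3) p)) :: AP :: (λz. 5) :: AP :: (λu. (if0 u then ((let z = 0 in -1) + (0 - u)) else -3)) :: AP] | D=∅]
t=5: [S=[2] | E=∅ | C=[(λq. q) :: AP :: (λp. ((λu. -3) p)) :: AP :: (λz. 5) :: AP :: (λu. (if0 u then ((let z = 0 in -1) + (0 - u)) else -3)) :: AP] | D=∅]
t=6: [S=[clo(λq. q, ∅) :: 2] | E=∅ | C=[AP :: (λp. ((λu. -3) p)) :: AP :: (λz. 5) :: AP :: (λu. (if0 u then ((let z = 0 in -1) + (0 - u)) else -3)) :: AP] | D=∅]
t=7: [S=∅ | E={q↦2} | C=[q] | D=[(∅, ∅, [(λp. ((λu. -3) p)) :: AP :: (λz. 5) :: AP :: (λu. (if0 u then ((let z = 0 in -1) + (0 - u)) else -3)) :: AP])]]
t=8: [S=[2] | E={q↦2} | C=∅ | D=[(∅, ∅, [(λp. ((λu. -3) p)) :: AP :: (λz. 5) :: AP :: (λu. (if0 u then ((let z = 0 in -1) + (0 - u)) else -3)) :: AP])]]
t=9: [S=[2] | E=∅ | C=[(λp. ((λu. -3) p)) :: AP :: (λz. 5) :: AP :: (λu. (if0 u then ((let z = 0 in -1) + (0 - u)) else -3)) :: AP] | D=∅]
t=10: [S=[clo(λp. ((λu. -3) p), ∅) :: 2] | E=∅ | C=[AP :: (λz. 5) :: AP :: (λu. (if0 u then ((let z = 0 in -1) + (0 - u)) else -3)) :: AP] | D=∅]
t=11: [S=∅ | E={p↦2} | C=[((λu. -3) p)] | D=[(∅, ∅, [(λz. 5) :: AP :: (λu. (if0 u then ((let z = 0 in -1) + (0 - u)) else -3)) :: AP])]]
t=12: [S=∅ | E={p↦2} | C=[p :: (λu. -3) :: AP] | D=[(∅, ∅, [(λz. 5) :: AP :: (λu. (if0 u then ((let z = 0 in -1) + (0 - u)) else -3)) :: AP])]]
t=13: [S=[2] | E={p↦2} | C=[(λu. -3) :: AP] | D=[(∅, ∅, [(λz. 5) :: AP :: (λu. (if0 u then ((let z = 0 in -1) + (0 - u)) else -3)) :: AP])]]
t=14: [S=[clo(λu. -3, {p↦2}) :: 2] | E={p↦2} | C=[AP] | D=[(∅, ∅, [(λz. 5) :: AP :: (λu. (if0 u then ((let z = 0 in -1) + (0 - u)) else -3)) :: AP])]]
t=15: [S=∅ | E={u↦2, p↦2} | C=[-3] | D=[(∅, {p↦2}, ∅) :: (∅, ∅, [(λz. 5) :: AP :: (λu. (if0 u then ((let z = 0 in -1) + (0 - u)) else -3)) :: AP])]]
t=16: [S=[-3] | E={u↦2, p↦2} | C=∅ | D=[(∅, {p↦2}, ∅) :: (∅, ∅, [(λz. 5) :: AP :: (λu. (if0 u then ((let z = 0 in -1) + (0 - u)) else -3)) :: AP])]]
t=17: [S=[-3] | E={p↦2} | C=∅ | D=[(∅, ∅, [(λz. 5) :: AP :: (λu. (if0 u then ((let z = 0 in -1) + (0 - u)) else -3)) :: AP])]]
t=18: [S=[-3] | E=∅ | C=[(λz. 5) :: AP :: (λu. (if0 u then ((let z = 0 in -1) + (0 - u)) else -3)) :: AP] | D=∅]
t=19: [S=[clo(λz. 5, ∅) :: -3] | E=∅ | C=[AP :: (λu. (if0 u then ((let z = 0 in -1) + (0 - u)) else -3)) :: AP] | D=∅]
t=20: [S=∅ | E={z↦-3} | C=[5] | D=[(∅, ∅, [(λu. (if0 u then ((let z = 0 in -1) + (0 - u)) else -3)) :: AP])]]
t=21: [S=[5] | E={z↦-3} | C=∅ | D=[(∅, ∅, [(λu. (if0 u then ((let z = 0 in -1) + (0 - u)) else -3)) :: AP])]]
t=22: [S=[5] | E=∅ | C=[(λu. (if0 u then ((let z = 0 in -1) + (0 - u)) else -3)) :: AP] | D=∅]
t=23: [S=[clo(λu. (if0 u then ((let z = 0 in -1) + (0 - u)) else -3), ∅) :: 5] | E=∅ | C=[AP] | D=∅]
t=24: [S=∅ | E={u↦5} | C=[(if0 u then ((let z = 0 in -1) + (0 - u)) else -3)] | D=[(∅, ∅, ∅)]]
t=25: [S=∅ | E={u↦5} | C=[u :: SEL] | D=[(∅, ∅, ∅)]]
t=26: [S=[5] | E={u↦5} | C=[SEL] | D=[(∅, ∅, ∅)]]
t=27: [S=∅ | E={u↦5} | C=[-3] | D=[(∅, ∅, ∅)]]
t=28: [S=[-3] | E={u↦5} | C=∅ | D=[(∅, ∅, ∅)]]
t=29: [S=[-3] | E=∅ | C=∅ | D=∅]
→ final value -3

Answer: -3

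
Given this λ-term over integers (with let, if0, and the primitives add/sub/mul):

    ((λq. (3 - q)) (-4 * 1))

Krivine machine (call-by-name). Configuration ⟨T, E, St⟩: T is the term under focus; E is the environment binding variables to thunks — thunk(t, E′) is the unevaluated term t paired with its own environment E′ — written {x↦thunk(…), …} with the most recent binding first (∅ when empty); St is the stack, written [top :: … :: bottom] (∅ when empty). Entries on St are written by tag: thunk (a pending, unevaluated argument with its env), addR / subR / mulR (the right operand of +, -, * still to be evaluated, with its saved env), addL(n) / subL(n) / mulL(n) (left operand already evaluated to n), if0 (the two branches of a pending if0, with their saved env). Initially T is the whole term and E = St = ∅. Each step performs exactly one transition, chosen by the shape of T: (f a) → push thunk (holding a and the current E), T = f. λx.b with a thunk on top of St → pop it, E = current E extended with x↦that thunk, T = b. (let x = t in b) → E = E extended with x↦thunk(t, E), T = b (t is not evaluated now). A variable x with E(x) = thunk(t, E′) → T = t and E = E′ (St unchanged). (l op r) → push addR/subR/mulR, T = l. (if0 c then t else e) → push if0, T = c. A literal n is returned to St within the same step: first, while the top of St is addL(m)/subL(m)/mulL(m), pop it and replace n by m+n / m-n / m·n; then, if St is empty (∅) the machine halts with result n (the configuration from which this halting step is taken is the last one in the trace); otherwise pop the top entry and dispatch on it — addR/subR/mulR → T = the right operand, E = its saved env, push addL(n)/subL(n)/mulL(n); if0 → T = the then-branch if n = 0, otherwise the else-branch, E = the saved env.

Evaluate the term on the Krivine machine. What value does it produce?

Answer: 7

Derivation:
t=0: <T=((λq. (3 - q)) (-4 * 1)), E=∅, St=∅>
t=1: <T=(λq. (3 - q)), E=∅, St=[thunk]>
t=2: <T=(3 - q), E={q↦thunk((-4 * 1), ∅)}, St=∅>
t=3: <T=3, E={q↦thunk((-4 * 1), ∅)}, St=[subR]>
t=4: <T=q, E={q↦thunk((-4 * 1), ∅)}, St=[subL(3)]>
t=5: <T=(-4 * 1), E=∅, St=[subL(3)]>
t=6: <T=-4, E=∅, St=[mulR :: subL(3)]>
t=7: <T=1, E=∅, St=[mulL(-4) :: subL(3)]>
→ final value 7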